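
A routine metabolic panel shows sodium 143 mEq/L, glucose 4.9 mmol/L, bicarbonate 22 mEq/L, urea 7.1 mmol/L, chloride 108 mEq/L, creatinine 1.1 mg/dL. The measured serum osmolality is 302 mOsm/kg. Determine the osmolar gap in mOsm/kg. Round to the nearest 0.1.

Calculated osmolality = 2·Na + glucose + urea
= 2·143 + 4.9 + 7.1
= 286 + 4.90 + 7.10
= 298 mOsm/kg ≈ 298.0 mOsm/kg
Osmolar gap = measured − calculated = 302 − 298.0 = 4.0 mOsm/kg

4.0 mOsm/kg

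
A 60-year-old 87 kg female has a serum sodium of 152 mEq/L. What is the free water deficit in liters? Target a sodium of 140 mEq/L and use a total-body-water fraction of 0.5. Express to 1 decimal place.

TBW = 0.5 · 87 = 43.5 L
Free water deficit = TBW · (Na/140 − 1)
= 43.5 · (152/140 − 1)
= 43.5 · 0.0857
= 3.73 L

3.7 L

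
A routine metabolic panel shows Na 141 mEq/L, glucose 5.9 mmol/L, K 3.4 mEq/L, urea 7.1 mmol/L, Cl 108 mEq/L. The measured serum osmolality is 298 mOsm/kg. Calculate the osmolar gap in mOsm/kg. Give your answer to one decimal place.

3.0 mOsm/kg

Calculated osmolality = 2·Na + glucose + urea
= 2·141 + 5.9 + 7.1
= 282 + 5.90 + 7.10
= 295 mOsm/kg ≈ 295.0 mOsm/kg
Osmolar gap = measured − calculated = 298 − 295.0 = 3.0 mOsm/kg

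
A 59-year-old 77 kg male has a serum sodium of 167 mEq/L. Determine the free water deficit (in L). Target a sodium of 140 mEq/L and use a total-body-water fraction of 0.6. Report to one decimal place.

TBW = 0.6 · 77 = 46.2 L
Free water deficit = TBW · (Na/140 − 1)
= 46.2 · (167/140 − 1)
= 46.2 · 0.1929
= 8.91 L

8.9 L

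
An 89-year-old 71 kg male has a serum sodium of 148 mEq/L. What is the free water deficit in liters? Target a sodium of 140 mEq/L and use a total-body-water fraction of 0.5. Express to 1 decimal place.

2.0 L

TBW = 0.5 · 71 = 35.5 L
Free water deficit = TBW · (Na/140 − 1)
= 35.5 · (148/140 − 1)
= 35.5 · 0.0571
= 2.03 L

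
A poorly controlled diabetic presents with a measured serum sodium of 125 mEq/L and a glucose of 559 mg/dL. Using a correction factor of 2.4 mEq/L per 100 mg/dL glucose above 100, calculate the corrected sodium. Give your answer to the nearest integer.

136 mEq/L

Corrected Na = measured Na + 2.4 · (glucose − 100)/100
= 125 + 2.4 · (559 − 100)/100
= 125 + 11
= 136 mEq/L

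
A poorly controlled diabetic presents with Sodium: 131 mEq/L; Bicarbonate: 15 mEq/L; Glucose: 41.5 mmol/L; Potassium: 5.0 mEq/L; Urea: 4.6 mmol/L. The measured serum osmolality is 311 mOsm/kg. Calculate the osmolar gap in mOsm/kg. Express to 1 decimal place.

2.9 mOsm/kg

Calculated osmolality = 2·Na + glucose + urea
= 2·131 + 41.5 + 4.6
= 262 + 41.50 + 4.60
= 308.1 mOsm/kg ≈ 308.1 mOsm/kg
Osmolar gap = measured − calculated = 311 − 308.1 = 2.9 mOsm/kg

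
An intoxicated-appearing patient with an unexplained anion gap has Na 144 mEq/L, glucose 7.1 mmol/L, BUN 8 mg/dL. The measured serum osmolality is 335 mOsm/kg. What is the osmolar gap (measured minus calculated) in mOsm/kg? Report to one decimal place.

Calculated osmolality = 2·Na + glucose + BUN/2.8
= 2·144 + 7.1 + 8/2.8
= 288 + 7.10 + 2.86
= 297.96 mOsm/kg ≈ 298.0 mOsm/kg
Osmolar gap = measured − calculated = 335 − 298.0 = 37.0 mOsm/kg

37.0 mOsm/kg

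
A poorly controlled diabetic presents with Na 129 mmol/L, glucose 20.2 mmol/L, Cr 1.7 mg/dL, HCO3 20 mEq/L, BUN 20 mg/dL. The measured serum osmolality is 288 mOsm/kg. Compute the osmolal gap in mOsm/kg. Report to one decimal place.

Calculated osmolality = 2·Na + glucose + BUN/2.8
= 2·129 + 20.2 + 20/2.8
= 258 + 20.20 + 7.14
= 285.34 mOsm/kg ≈ 285.3 mOsm/kg
Osmolar gap = measured − calculated = 288 − 285.3 = 2.7 mOsm/kg

2.7 mOsm/kg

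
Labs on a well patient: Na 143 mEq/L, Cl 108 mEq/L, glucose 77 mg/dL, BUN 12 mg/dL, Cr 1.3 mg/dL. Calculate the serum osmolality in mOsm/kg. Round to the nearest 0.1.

Calculated osmolality = 2·Na + glucose/18 + BUN/2.8
= 2·143 + 77/18 + 12/2.8
= 286 + 4.28 + 4.29
= 294.57 mOsm/kg

294.6 mOsm/kg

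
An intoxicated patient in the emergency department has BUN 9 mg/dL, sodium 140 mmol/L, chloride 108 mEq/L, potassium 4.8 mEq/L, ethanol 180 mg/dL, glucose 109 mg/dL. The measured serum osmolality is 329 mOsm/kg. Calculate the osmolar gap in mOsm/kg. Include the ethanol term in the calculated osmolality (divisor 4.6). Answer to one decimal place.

0.6 mOsm/kg

Calculated osmolality = 2·Na + glucose/18 + BUN/2.8 + ethanol/4.6
= 2·140 + 109/18 + 9/2.8 + 180/4.6
= 280 + 6.06 + 3.21 + 39.13
= 328.4 mOsm/kg ≈ 328.4 mOsm/kg
Osmolar gap = measured − calculated = 329 − 328.4 = 0.6 mOsm/kg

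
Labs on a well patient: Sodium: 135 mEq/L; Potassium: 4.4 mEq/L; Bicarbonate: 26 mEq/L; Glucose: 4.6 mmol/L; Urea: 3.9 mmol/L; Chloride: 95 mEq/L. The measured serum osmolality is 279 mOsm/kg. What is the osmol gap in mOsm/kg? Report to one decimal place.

0.5 mOsm/kg

Calculated osmolality = 2·Na + glucose + urea
= 2·135 + 4.6 + 3.9
= 270 + 4.60 + 3.90
= 278.5 mOsm/kg ≈ 278.5 mOsm/kg
Osmolar gap = measured − calculated = 279 − 278.5 = 0.5 mOsm/kg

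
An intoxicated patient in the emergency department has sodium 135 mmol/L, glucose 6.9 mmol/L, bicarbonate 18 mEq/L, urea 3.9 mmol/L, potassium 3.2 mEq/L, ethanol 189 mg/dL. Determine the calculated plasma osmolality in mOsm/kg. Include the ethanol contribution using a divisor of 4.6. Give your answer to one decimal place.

Calculated osmolality = 2·Na + glucose + urea + ethanol/4.6
= 2·135 + 6.9 + 3.9 + 189/4.6
= 270 + 6.90 + 3.90 + 41.09
= 321.89 mOsm/kg

321.9 mOsm/kg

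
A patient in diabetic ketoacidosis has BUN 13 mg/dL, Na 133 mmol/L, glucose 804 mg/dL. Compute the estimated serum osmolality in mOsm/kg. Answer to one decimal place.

315.3 mOsm/kg

Calculated osmolality = 2·Na + glucose/18 + BUN/2.8
= 2·133 + 804/18 + 13/2.8
= 266 + 44.67 + 4.64
= 315.31 mOsm/kg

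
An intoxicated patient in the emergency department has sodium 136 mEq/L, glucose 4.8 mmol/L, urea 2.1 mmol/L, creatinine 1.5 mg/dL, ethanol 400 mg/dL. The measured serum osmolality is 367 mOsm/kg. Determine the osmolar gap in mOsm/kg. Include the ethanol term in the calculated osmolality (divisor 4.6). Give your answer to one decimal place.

1.1 mOsm/kg

Calculated osmolality = 2·Na + glucose + urea + ethanol/4.6
= 2·136 + 4.8 + 2.1 + 400/4.6
= 272 + 4.80 + 2.10 + 86.96
= 365.86 mOsm/kg ≈ 365.9 mOsm/kg
Osmolar gap = measured − calculated = 367 − 365.9 = 1.1 mOsm/kg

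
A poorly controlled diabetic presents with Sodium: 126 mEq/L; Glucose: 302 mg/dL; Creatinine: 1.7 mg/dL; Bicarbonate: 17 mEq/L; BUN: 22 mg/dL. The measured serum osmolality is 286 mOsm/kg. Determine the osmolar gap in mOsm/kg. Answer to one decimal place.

9.4 mOsm/kg

Calculated osmolality = 2·Na + glucose/18 + BUN/2.8
= 2·126 + 302/18 + 22/2.8
= 252 + 16.78 + 7.86
= 276.64 mOsm/kg ≈ 276.6 mOsm/kg
Osmolar gap = measured − calculated = 286 − 276.6 = 9.4 mOsm/kg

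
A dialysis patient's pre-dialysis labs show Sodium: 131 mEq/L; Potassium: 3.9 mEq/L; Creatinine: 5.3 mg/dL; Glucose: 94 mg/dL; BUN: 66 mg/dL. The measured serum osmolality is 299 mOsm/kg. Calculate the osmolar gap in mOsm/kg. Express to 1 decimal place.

8.2 mOsm/kg

Calculated osmolality = 2·Na + glucose/18 + BUN/2.8
= 2·131 + 94/18 + 66/2.8
= 262 + 5.22 + 23.57
= 290.79 mOsm/kg ≈ 290.8 mOsm/kg
Osmolar gap = measured − calculated = 299 − 290.8 = 8.2 mOsm/kg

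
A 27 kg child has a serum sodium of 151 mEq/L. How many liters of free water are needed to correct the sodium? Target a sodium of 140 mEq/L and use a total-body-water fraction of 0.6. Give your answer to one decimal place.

TBW = 0.6 · 27 = 16.2 L
Free water deficit = TBW · (Na/140 − 1)
= 16.2 · (151/140 − 1)
= 16.2 · 0.0786
= 1.27 L

1.3 L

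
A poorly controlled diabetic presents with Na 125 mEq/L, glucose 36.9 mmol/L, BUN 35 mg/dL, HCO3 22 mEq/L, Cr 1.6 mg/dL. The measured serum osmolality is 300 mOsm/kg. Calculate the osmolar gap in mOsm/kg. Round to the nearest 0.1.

0.6 mOsm/kg

Calculated osmolality = 2·Na + glucose + BUN/2.8
= 2·125 + 36.9 + 35/2.8
= 250 + 36.90 + 12.50
= 299.4 mOsm/kg ≈ 299.4 mOsm/kg
Osmolar gap = measured − calculated = 300 − 299.4 = 0.6 mOsm/kg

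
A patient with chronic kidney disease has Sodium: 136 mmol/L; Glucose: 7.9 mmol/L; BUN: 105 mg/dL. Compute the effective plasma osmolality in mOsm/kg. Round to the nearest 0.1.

279.9 mOsm/kg

Effective osmolality excludes urea (freely permeant across cell membranes):
2·Na + glucose
= 2·136 + 7.9
= 272 + 7.9
= 279.9 mOsm/kg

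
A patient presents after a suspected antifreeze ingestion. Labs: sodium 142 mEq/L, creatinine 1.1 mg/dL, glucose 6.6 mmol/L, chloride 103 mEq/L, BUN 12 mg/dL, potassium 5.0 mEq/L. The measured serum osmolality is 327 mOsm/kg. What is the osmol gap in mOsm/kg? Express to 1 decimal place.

Calculated osmolality = 2·Na + glucose + BUN/2.8
= 2·142 + 6.6 + 12/2.8
= 284 + 6.60 + 4.29
= 294.89 mOsm/kg ≈ 294.9 mOsm/kg
Osmolar gap = measured − calculated = 327 − 294.9 = 32.1 mOsm/kg

32.1 mOsm/kg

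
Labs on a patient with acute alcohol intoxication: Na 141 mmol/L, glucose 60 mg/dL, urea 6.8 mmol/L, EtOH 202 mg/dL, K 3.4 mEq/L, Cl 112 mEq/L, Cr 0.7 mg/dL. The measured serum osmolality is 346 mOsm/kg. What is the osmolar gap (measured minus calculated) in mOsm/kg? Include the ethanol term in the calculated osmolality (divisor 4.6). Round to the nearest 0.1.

10.0 mOsm/kg

Calculated osmolality = 2·Na + glucose/18 + urea + ethanol/4.6
= 2·141 + 60/18 + 6.8 + 202/4.6
= 282 + 3.33 + 6.80 + 43.91
= 336.04 mOsm/kg ≈ 336.0 mOsm/kg
Osmolar gap = measured − calculated = 346 − 336.0 = 10.0 mOsm/kg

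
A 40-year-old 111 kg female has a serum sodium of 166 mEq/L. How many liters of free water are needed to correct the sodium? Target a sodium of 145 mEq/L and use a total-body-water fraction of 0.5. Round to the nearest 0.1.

TBW = 0.5 · 111 = 55.5 L
Free water deficit = TBW · (Na/145 − 1)
= 55.5 · (166/145 − 1)
= 55.5 · 0.1448
= 8.04 L

8.0 L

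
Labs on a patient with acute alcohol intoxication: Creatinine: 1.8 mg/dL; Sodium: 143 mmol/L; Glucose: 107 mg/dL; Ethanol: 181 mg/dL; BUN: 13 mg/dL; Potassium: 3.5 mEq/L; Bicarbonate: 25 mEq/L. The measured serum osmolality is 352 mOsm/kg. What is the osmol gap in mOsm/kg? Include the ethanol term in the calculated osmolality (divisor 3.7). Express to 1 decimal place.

Calculated osmolality = 2·Na + glucose/18 + BUN/2.8 + ethanol/3.7
= 2·143 + 107/18 + 13/2.8 + 181/3.7
= 286 + 5.94 + 4.64 + 48.92
= 345.5 mOsm/kg ≈ 345.5 mOsm/kg
Osmolar gap = measured − calculated = 352 − 345.5 = 6.5 mOsm/kg

6.5 mOsm/kg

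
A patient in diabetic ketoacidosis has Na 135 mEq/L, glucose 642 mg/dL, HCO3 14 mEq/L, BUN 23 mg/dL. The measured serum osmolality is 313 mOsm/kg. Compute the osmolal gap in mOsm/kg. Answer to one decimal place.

Calculated osmolality = 2·Na + glucose/18 + BUN/2.8
= 2·135 + 642/18 + 23/2.8
= 270 + 35.67 + 8.21
= 313.88 mOsm/kg ≈ 313.9 mOsm/kg
Osmolar gap = measured − calculated = 313 − 313.9 = -0.9 mOsm/kg

-0.9 mOsm/kg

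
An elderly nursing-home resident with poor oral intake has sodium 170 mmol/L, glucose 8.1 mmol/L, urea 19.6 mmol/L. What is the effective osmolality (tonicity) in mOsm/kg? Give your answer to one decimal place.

Effective osmolality excludes urea (freely permeant across cell membranes):
2·Na + glucose
= 2·170 + 8.1
= 340 + 8.1
= 348.1 mOsm/kg

348.1 mOsm/kg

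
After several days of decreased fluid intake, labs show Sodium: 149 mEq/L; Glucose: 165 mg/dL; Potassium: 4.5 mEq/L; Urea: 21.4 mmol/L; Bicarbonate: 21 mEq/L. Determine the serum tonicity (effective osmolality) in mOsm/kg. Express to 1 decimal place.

307.2 mOsm/kg

Effective osmolality excludes urea (freely permeant across cell membranes):
2·Na + glucose/18
= 2·149 + 165/18
= 298 + 9.17
= 307.17 mOsm/kg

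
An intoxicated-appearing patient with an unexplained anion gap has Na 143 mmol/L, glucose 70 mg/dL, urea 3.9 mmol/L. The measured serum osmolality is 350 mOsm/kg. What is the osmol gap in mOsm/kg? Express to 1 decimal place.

Calculated osmolality = 2·Na + glucose/18 + urea
= 2·143 + 70/18 + 3.9
= 286 + 3.89 + 3.90
= 293.79 mOsm/kg ≈ 293.8 mOsm/kg
Osmolar gap = measured − calculated = 350 − 293.8 = 56.2 mOsm/kg

56.2 mOsm/kg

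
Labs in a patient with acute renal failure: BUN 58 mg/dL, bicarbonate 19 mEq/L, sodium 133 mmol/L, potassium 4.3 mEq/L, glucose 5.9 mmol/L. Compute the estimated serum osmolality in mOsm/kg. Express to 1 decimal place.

Calculated osmolality = 2·Na + glucose + BUN/2.8
= 2·133 + 5.9 + 58/2.8
= 266 + 5.90 + 20.71
= 292.61 mOsm/kg

292.6 mOsm/kg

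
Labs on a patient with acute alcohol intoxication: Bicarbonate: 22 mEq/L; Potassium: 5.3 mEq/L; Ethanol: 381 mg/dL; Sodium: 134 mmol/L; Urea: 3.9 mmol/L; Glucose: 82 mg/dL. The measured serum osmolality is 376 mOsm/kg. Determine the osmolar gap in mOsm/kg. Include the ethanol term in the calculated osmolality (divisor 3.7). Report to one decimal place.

-3.4 mOsm/kg

Calculated osmolality = 2·Na + glucose/18 + urea + ethanol/3.7
= 2·134 + 82/18 + 3.9 + 381/3.7
= 268 + 4.56 + 3.90 + 102.97
= 379.43 mOsm/kg ≈ 379.4 mOsm/kg
Osmolar gap = measured − calculated = 376 − 379.4 = -3.4 mOsm/kg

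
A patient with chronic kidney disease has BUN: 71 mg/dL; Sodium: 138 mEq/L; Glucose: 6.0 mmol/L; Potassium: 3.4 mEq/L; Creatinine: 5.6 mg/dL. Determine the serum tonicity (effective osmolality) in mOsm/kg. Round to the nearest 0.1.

282.0 mOsm/kg

Effective osmolality excludes urea (freely permeant across cell membranes):
2·Na + glucose
= 2·138 + 6
= 276 + 6
= 282 mOsm/kg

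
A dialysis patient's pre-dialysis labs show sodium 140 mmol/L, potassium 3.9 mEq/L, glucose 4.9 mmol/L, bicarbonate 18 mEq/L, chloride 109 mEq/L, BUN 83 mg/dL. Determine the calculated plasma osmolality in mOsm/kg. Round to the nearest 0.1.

314.5 mOsm/kg

Calculated osmolality = 2·Na + glucose + BUN/2.8
= 2·140 + 4.9 + 83/2.8
= 280 + 4.90 + 29.64
= 314.54 mOsm/kg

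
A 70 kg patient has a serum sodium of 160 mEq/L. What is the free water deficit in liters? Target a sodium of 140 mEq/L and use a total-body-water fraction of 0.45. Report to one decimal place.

4.5 L

TBW = 0.45 · 70 = 31.5 L
Free water deficit = TBW · (Na/140 − 1)
= 31.5 · (160/140 − 1)
= 31.5 · 0.1429
= 4.5 L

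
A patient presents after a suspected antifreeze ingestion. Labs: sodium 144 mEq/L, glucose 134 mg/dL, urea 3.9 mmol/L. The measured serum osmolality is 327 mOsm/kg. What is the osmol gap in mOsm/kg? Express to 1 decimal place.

27.7 mOsm/kg

Calculated osmolality = 2·Na + glucose/18 + urea
= 2·144 + 134/18 + 3.9
= 288 + 7.44 + 3.90
= 299.34 mOsm/kg ≈ 299.3 mOsm/kg
Osmolar gap = measured − calculated = 327 − 299.3 = 27.7 mOsm/kg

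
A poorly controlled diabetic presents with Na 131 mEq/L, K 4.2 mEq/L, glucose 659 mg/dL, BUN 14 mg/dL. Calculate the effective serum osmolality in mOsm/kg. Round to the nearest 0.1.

Effective osmolality excludes urea (freely permeant across cell membranes):
2·Na + glucose/18
= 2·131 + 659/18
= 262 + 36.61
= 298.61 mOsm/kg

298.6 mOsm/kg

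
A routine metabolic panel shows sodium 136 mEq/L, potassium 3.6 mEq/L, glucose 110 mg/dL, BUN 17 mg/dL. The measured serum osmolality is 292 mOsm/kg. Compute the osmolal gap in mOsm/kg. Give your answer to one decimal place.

7.8 mOsm/kg

Calculated osmolality = 2·Na + glucose/18 + BUN/2.8
= 2·136 + 110/18 + 17/2.8
= 272 + 6.11 + 6.07
= 284.18 mOsm/kg ≈ 284.2 mOsm/kg
Osmolar gap = measured − calculated = 292 − 284.2 = 7.8 mOsm/kg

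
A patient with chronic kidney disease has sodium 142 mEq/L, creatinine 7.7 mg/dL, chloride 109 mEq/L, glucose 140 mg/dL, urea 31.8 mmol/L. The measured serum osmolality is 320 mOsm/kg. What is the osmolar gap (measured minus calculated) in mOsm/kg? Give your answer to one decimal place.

Calculated osmolality = 2·Na + glucose/18 + urea
= 2·142 + 140/18 + 31.8
= 284 + 7.78 + 31.80
= 323.58 mOsm/kg ≈ 323.6 mOsm/kg
Osmolar gap = measured − calculated = 320 − 323.6 = -3.6 mOsm/kg

-3.6 mOsm/kg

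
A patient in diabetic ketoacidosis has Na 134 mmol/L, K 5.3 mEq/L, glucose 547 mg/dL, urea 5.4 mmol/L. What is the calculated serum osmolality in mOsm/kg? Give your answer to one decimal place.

303.8 mOsm/kg

Calculated osmolality = 2·Na + glucose/18 + urea
= 2·134 + 547/18 + 5.4
= 268 + 30.39 + 5.40
= 303.79 mOsm/kg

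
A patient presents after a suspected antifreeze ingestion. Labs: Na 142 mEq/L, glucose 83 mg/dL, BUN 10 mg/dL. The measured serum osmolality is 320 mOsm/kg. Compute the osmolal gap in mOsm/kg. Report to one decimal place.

Calculated osmolality = 2·Na + glucose/18 + BUN/2.8
= 2·142 + 83/18 + 10/2.8
= 284 + 4.61 + 3.57
= 292.18 mOsm/kg ≈ 292.2 mOsm/kg
Osmolar gap = measured − calculated = 320 − 292.2 = 27.8 mOsm/kg

27.8 mOsm/kg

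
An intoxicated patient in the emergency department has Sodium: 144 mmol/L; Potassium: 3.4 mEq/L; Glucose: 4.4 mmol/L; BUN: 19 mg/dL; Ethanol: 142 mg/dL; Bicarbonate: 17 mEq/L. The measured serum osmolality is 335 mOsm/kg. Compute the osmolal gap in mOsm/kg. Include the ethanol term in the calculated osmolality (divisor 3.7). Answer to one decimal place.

Calculated osmolality = 2·Na + glucose + BUN/2.8 + ethanol/3.7
= 2·144 + 4.4 + 19/2.8 + 142/3.7
= 288 + 4.40 + 6.79 + 38.38
= 337.57 mOsm/kg ≈ 337.6 mOsm/kg
Osmolar gap = measured − calculated = 335 − 337.6 = -2.6 mOsm/kg

-2.6 mOsm/kg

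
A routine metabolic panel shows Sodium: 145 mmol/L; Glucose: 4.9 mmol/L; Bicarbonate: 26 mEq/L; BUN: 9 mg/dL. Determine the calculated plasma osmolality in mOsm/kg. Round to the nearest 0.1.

298.1 mOsm/kg

Calculated osmolality = 2·Na + glucose + BUN/2.8
= 2·145 + 4.9 + 9/2.8
= 290 + 4.90 + 3.21
= 298.11 mOsm/kg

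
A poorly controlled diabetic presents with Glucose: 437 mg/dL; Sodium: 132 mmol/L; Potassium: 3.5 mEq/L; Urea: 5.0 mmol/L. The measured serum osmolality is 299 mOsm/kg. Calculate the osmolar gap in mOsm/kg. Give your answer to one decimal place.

5.7 mOsm/kg

Calculated osmolality = 2·Na + glucose/18 + urea
= 2·132 + 437/18 + 5
= 264 + 24.28 + 5
= 293.28 mOsm/kg ≈ 293.3 mOsm/kg
Osmolar gap = measured − calculated = 299 − 293.3 = 5.7 mOsm/kg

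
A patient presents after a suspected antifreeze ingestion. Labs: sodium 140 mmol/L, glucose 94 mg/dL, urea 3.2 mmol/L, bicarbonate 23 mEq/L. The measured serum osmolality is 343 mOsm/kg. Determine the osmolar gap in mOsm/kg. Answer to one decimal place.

Calculated osmolality = 2·Na + glucose/18 + urea
= 2·140 + 94/18 + 3.2
= 280 + 5.22 + 3.20
= 288.42 mOsm/kg ≈ 288.4 mOsm/kg
Osmolar gap = measured − calculated = 343 − 288.4 = 54.6 mOsm/kg

54.6 mOsm/kg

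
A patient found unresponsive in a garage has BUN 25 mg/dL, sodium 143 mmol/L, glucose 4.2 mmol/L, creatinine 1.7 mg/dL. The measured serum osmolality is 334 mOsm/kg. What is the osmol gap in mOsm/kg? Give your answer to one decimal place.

34.9 mOsm/kg

Calculated osmolality = 2·Na + glucose + BUN/2.8
= 2·143 + 4.2 + 25/2.8
= 286 + 4.20 + 8.93
= 299.13 mOsm/kg ≈ 299.1 mOsm/kg
Osmolar gap = measured − calculated = 334 − 299.1 = 34.9 mOsm/kg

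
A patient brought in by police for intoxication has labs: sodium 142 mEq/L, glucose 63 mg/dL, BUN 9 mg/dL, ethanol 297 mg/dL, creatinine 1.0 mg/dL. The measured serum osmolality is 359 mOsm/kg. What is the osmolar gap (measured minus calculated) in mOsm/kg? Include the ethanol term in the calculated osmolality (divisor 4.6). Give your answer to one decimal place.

Calculated osmolality = 2·Na + glucose/18 + BUN/2.8 + ethanol/4.6
= 2·142 + 63/18 + 9/2.8 + 297/4.6
= 284 + 3.50 + 3.21 + 64.57
= 355.28 mOsm/kg ≈ 355.3 mOsm/kg
Osmolar gap = measured − calculated = 359 − 355.3 = 3.7 mOsm/kg

3.7 mOsm/kg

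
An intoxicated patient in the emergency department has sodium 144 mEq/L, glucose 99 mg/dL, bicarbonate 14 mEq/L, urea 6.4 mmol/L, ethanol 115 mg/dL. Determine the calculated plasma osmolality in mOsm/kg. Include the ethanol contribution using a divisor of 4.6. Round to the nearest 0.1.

Calculated osmolality = 2·Na + glucose/18 + urea + ethanol/4.6
= 2·144 + 99/18 + 6.4 + 115/4.6
= 288 + 5.50 + 6.40 + 25
= 324.9 mOsm/kg

324.9 mOsm/kg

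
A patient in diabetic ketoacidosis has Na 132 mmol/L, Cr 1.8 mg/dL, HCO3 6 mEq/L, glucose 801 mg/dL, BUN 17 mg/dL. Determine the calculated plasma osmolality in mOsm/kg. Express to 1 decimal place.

314.6 mOsm/kg

Calculated osmolality = 2·Na + glucose/18 + BUN/2.8
= 2·132 + 801/18 + 17/2.8
= 264 + 44.50 + 6.07
= 314.57 mOsm/kg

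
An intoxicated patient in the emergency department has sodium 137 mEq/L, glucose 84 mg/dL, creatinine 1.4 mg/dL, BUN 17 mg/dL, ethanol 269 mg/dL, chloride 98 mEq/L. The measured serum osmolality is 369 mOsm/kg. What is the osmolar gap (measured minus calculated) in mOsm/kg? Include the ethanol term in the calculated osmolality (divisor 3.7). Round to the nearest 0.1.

Calculated osmolality = 2·Na + glucose/18 + BUN/2.8 + ethanol/3.7
= 2·137 + 84/18 + 17/2.8 + 269/3.7
= 274 + 4.67 + 6.07 + 72.70
= 357.44 mOsm/kg ≈ 357.4 mOsm/kg
Osmolar gap = measured − calculated = 369 − 357.4 = 11.6 mOsm/kg

11.6 mOsm/kg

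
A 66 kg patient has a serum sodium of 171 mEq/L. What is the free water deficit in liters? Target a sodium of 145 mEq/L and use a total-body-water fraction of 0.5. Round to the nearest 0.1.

TBW = 0.5 · 66 = 33 L
Free water deficit = TBW · (Na/145 − 1)
= 33 · (171/145 − 1)
= 33 · 0.1793
= 5.92 L

5.9 L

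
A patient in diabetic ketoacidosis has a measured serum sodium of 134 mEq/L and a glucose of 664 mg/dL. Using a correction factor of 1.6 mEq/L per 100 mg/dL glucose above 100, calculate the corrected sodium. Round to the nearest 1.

143 mEq/L

Corrected Na = measured Na + 1.6 · (glucose − 100)/100
= 134 + 1.6 · (664 − 100)/100
= 134 + 9
= 143 mEq/L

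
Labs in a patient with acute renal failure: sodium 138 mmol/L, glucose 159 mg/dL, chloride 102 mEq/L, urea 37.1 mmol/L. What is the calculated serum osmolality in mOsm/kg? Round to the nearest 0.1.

Calculated osmolality = 2·Na + glucose/18 + urea
= 2·138 + 159/18 + 37.1
= 276 + 8.83 + 37.10
= 321.93 mOsm/kg

321.9 mOsm/kg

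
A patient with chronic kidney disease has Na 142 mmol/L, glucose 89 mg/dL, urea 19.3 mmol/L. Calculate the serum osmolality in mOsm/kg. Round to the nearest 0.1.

Calculated osmolality = 2·Na + glucose/18 + urea
= 2·142 + 89/18 + 19.3
= 284 + 4.94 + 19.30
= 308.24 mOsm/kg

308.2 mOsm/kg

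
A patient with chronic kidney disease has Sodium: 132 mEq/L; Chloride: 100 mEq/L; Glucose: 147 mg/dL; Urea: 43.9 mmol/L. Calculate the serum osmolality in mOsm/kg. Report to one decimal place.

316.1 mOsm/kg

Calculated osmolality = 2·Na + glucose/18 + urea
= 2·132 + 147/18 + 43.9
= 264 + 8.17 + 43.90
= 316.07 mOsm/kg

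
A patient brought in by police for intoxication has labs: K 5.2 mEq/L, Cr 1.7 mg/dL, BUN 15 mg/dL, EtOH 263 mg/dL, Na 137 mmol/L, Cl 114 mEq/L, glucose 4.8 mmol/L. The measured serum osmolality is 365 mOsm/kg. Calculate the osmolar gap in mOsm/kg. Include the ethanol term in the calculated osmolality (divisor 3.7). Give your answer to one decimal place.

Calculated osmolality = 2·Na + glucose + BUN/2.8 + ethanol/3.7
= 2·137 + 4.8 + 15/2.8 + 263/3.7
= 274 + 4.80 + 5.36 + 71.08
= 355.24 mOsm/kg ≈ 355.2 mOsm/kg
Osmolar gap = measured − calculated = 365 − 355.2 = 9.8 mOsm/kg

9.8 mOsm/kg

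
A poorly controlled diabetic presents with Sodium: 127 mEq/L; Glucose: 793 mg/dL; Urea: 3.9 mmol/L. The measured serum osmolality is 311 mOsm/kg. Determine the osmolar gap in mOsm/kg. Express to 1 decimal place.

9.0 mOsm/kg

Calculated osmolality = 2·Na + glucose/18 + urea
= 2·127 + 793/18 + 3.9
= 254 + 44.06 + 3.90
= 301.96 mOsm/kg ≈ 302.0 mOsm/kg
Osmolar gap = measured − calculated = 311 − 302.0 = 9.0 mOsm/kg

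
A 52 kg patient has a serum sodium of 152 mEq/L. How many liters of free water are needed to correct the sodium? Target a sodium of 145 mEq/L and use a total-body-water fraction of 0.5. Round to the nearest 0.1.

TBW = 0.5 · 52 = 26 L
Free water deficit = TBW · (Na/145 − 1)
= 26 · (152/145 − 1)
= 26 · 0.0483
= 1.26 L

1.3 L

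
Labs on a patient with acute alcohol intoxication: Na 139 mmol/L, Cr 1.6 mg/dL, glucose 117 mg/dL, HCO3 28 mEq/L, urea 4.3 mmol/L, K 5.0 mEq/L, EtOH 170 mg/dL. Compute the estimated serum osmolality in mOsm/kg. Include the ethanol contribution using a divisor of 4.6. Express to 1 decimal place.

325.8 mOsm/kg

Calculated osmolality = 2·Na + glucose/18 + urea + ethanol/4.6
= 2·139 + 117/18 + 4.3 + 170/4.6
= 278 + 6.50 + 4.30 + 36.96
= 325.76 mOsm/kg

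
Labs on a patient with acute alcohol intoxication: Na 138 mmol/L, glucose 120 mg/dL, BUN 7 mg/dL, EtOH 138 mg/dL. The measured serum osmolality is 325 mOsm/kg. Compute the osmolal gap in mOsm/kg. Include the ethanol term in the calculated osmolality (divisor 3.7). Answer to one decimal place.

2.5 mOsm/kg

Calculated osmolality = 2·Na + glucose/18 + BUN/2.8 + ethanol/3.7
= 2·138 + 120/18 + 7/2.8 + 138/3.7
= 276 + 6.67 + 2.50 + 37.30
= 322.47 mOsm/kg ≈ 322.5 mOsm/kg
Osmolar gap = measured − calculated = 325 − 322.5 = 2.5 mOsm/kg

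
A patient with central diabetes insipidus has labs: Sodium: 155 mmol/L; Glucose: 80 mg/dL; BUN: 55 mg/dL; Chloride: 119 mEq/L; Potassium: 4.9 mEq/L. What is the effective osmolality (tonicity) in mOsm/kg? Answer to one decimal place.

314.4 mOsm/kg

Effective osmolality excludes urea (freely permeant across cell membranes):
2·Na + glucose/18
= 2·155 + 80/18
= 310 + 4.44
= 314.44 mOsm/kg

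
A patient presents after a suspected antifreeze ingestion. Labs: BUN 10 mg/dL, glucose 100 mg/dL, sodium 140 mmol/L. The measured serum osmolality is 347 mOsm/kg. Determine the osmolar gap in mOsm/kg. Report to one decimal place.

Calculated osmolality = 2·Na + glucose/18 + BUN/2.8
= 2·140 + 100/18 + 10/2.8
= 280 + 5.56 + 3.57
= 289.13 mOsm/kg ≈ 289.1 mOsm/kg
Osmolar gap = measured − calculated = 347 − 289.1 = 57.9 mOsm/kg

57.9 mOsm/kg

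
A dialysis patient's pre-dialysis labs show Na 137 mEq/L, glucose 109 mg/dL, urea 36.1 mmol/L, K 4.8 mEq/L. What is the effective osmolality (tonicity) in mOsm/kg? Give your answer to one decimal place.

Effective osmolality excludes urea (freely permeant across cell membranes):
2·Na + glucose/18
= 2·137 + 109/18
= 274 + 6.06
= 280.06 mOsm/kg

280.1 mOsm/kg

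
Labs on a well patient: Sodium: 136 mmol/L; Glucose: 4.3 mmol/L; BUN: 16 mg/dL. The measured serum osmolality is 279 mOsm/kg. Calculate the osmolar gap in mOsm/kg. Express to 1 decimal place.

Calculated osmolality = 2·Na + glucose + BUN/2.8
= 2·136 + 4.3 + 16/2.8
= 272 + 4.30 + 5.71
= 282.01 mOsm/kg ≈ 282.0 mOsm/kg
Osmolar gap = measured − calculated = 279 − 282.0 = -3.0 mOsm/kg

-3.0 mOsm/kg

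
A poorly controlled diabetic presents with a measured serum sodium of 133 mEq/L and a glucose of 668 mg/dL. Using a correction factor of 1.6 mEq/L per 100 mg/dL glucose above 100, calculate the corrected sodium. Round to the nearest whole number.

142 mEq/L

Corrected Na = measured Na + 1.6 · (glucose − 100)/100
= 133 + 1.6 · (668 − 100)/100
= 133 + 9.1
= 142.1 mEq/L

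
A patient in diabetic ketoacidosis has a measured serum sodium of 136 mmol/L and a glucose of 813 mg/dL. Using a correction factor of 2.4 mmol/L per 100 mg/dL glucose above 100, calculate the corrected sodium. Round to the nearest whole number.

153 mmol/L

Corrected Na = measured Na + 2.4 · (glucose − 100)/100
= 136 + 2.4 · (813 − 100)/100
= 136 + 17.1
= 153.1 mmol/L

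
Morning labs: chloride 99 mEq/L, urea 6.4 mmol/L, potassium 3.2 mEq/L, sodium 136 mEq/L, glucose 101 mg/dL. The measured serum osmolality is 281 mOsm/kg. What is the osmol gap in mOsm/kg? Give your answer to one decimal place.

Calculated osmolality = 2·Na + glucose/18 + urea
= 2·136 + 101/18 + 6.4
= 272 + 5.61 + 6.40
= 284.01 mOsm/kg ≈ 284.0 mOsm/kg
Osmolar gap = measured − calculated = 281 − 284.0 = -3.0 mOsm/kg

-3.0 mOsm/kg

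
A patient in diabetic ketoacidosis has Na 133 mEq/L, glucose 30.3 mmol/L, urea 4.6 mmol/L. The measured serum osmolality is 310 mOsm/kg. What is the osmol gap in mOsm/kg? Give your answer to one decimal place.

9.1 mOsm/kg

Calculated osmolality = 2·Na + glucose + urea
= 2·133 + 30.3 + 4.6
= 266 + 30.30 + 4.60
= 300.9 mOsm/kg ≈ 300.9 mOsm/kg
Osmolar gap = measured − calculated = 310 − 300.9 = 9.1 mOsm/kg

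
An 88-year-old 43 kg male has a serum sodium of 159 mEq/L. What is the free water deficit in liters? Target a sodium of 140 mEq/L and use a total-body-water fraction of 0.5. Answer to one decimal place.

TBW = 0.5 · 43 = 21.5 L
Free water deficit = TBW · (Na/140 − 1)
= 21.5 · (159/140 − 1)
= 21.5 · 0.1357
= 2.92 L

2.9 L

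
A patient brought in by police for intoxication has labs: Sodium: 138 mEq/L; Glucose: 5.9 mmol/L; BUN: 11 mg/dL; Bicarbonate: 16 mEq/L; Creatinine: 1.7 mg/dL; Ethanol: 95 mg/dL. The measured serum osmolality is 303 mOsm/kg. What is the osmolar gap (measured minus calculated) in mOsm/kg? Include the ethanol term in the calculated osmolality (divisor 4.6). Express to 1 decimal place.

-3.5 mOsm/kg

Calculated osmolality = 2·Na + glucose + BUN/2.8 + ethanol/4.6
= 2·138 + 5.9 + 11/2.8 + 95/4.6
= 276 + 5.90 + 3.93 + 20.65
= 306.48 mOsm/kg ≈ 306.5 mOsm/kg
Osmolar gap = measured − calculated = 303 − 306.5 = -3.5 mOsm/kg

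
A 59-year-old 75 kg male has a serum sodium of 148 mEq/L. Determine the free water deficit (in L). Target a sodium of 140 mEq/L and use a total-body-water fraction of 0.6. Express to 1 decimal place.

TBW = 0.6 · 75 = 45 L
Free water deficit = TBW · (Na/140 − 1)
= 45 · (148/140 − 1)
= 45 · 0.0571
= 2.57 L

2.6 L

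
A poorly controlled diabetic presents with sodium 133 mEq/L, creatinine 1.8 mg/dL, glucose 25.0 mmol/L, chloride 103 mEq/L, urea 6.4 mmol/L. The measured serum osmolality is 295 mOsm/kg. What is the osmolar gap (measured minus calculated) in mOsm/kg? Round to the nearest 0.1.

-2.4 mOsm/kg

Calculated osmolality = 2·Na + glucose + urea
= 2·133 + 25 + 6.4
= 266 + 25 + 6.40
= 297.4 mOsm/kg ≈ 297.4 mOsm/kg
Osmolar gap = measured − calculated = 295 − 297.4 = -2.4 mOsm/kg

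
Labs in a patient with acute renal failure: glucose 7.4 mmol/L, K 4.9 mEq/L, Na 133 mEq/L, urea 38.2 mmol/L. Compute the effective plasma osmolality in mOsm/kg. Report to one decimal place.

Effective osmolality excludes urea (freely permeant across cell membranes):
2·Na + glucose
= 2·133 + 7.4
= 266 + 7.4
= 273.4 mOsm/kg

273.4 mOsm/kg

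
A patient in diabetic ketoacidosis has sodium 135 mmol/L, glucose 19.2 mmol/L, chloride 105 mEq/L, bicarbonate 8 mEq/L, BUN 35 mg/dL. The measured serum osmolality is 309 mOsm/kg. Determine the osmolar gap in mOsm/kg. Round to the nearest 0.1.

Calculated osmolality = 2·Na + glucose + BUN/2.8
= 2·135 + 19.2 + 35/2.8
= 270 + 19.20 + 12.50
= 301.7 mOsm/kg ≈ 301.7 mOsm/kg
Osmolar gap = measured − calculated = 309 − 301.7 = 7.3 mOsm/kg

7.3 mOsm/kg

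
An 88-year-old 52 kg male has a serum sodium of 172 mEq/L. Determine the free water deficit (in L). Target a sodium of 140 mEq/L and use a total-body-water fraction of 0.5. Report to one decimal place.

5.9 L

TBW = 0.5 · 52 = 26 L
Free water deficit = TBW · (Na/140 − 1)
= 26 · (172/140 − 1)
= 26 · 0.2286
= 5.94 L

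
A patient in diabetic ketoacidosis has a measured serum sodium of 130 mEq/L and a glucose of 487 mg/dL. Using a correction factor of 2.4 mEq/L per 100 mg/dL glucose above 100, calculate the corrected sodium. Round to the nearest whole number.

Corrected Na = measured Na + 2.4 · (glucose − 100)/100
= 130 + 2.4 · (487 − 100)/100
= 130 + 9.3
= 139.3 mEq/L

139 mEq/L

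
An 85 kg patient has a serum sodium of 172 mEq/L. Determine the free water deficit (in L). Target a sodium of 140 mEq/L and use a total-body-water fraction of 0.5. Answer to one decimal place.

TBW = 0.5 · 85 = 42.5 L
Free water deficit = TBW · (Na/140 − 1)
= 42.5 · (172/140 − 1)
= 42.5 · 0.2286
= 9.72 L

9.7 L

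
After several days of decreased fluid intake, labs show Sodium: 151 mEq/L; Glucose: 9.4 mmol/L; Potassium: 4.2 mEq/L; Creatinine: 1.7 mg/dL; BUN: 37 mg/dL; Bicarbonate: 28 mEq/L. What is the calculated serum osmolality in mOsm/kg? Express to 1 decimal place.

Calculated osmolality = 2·Na + glucose + BUN/2.8
= 2·151 + 9.4 + 37/2.8
= 302 + 9.40 + 13.21
= 324.61 mOsm/kg

324.6 mOsm/kg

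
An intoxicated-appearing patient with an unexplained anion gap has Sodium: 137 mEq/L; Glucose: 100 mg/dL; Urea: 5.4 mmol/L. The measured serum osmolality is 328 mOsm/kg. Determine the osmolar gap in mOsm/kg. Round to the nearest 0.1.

43.0 mOsm/kg

Calculated osmolality = 2·Na + glucose/18 + urea
= 2·137 + 100/18 + 5.4
= 274 + 5.56 + 5.40
= 284.96 mOsm/kg ≈ 285.0 mOsm/kg
Osmolar gap = measured − calculated = 328 − 285.0 = 43.0 mOsm/kg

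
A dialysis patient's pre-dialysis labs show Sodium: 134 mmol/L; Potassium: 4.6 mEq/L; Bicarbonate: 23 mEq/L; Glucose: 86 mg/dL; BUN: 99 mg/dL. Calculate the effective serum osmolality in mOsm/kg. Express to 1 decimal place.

Effective osmolality excludes urea (freely permeant across cell membranes):
2·Na + glucose/18
= 2·134 + 86/18
= 268 + 4.78
= 272.78 mOsm/kg

272.8 mOsm/kg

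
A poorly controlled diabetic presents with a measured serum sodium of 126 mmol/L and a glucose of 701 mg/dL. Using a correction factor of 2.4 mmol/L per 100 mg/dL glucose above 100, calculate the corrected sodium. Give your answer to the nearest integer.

140 mmol/L

Corrected Na = measured Na + 2.4 · (glucose − 100)/100
= 126 + 2.4 · (701 − 100)/100
= 126 + 14.4
= 140.4 mmol/L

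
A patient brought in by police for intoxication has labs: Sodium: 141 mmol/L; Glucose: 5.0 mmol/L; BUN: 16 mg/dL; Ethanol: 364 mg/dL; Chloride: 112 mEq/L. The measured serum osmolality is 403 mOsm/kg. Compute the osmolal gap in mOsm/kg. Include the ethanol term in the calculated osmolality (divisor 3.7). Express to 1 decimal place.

Calculated osmolality = 2·Na + glucose + BUN/2.8 + ethanol/3.7
= 2·141 + 5 + 16/2.8 + 364/3.7
= 282 + 5 + 5.71 + 98.38
= 391.09 mOsm/kg ≈ 391.1 mOsm/kg
Osmolar gap = measured − calculated = 403 − 391.1 = 11.9 mOsm/kg

11.9 mOsm/kg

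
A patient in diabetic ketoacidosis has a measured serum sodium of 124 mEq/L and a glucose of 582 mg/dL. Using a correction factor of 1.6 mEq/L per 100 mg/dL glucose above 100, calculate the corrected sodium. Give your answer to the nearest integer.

132 mEq/L

Corrected Na = measured Na + 1.6 · (glucose − 100)/100
= 124 + 1.6 · (582 − 100)/100
= 124 + 7.7
= 131.7 mEq/L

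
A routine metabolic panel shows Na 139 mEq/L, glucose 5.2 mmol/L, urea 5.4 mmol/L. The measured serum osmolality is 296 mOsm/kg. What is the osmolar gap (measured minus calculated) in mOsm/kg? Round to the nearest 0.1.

Calculated osmolality = 2·Na + glucose + urea
= 2·139 + 5.2 + 5.4
= 278 + 5.20 + 5.40
= 288.6 mOsm/kg ≈ 288.6 mOsm/kg
Osmolar gap = measured − calculated = 296 − 288.6 = 7.4 mOsm/kg

7.4 mOsm/kg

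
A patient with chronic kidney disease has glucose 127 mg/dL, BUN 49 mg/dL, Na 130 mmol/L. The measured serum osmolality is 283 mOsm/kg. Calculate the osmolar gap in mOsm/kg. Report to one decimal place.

-1.6 mOsm/kg

Calculated osmolality = 2·Na + glucose/18 + BUN/2.8
= 2·130 + 127/18 + 49/2.8
= 260 + 7.06 + 17.50
= 284.56 mOsm/kg ≈ 284.6 mOsm/kg
Osmolar gap = measured − calculated = 283 − 284.6 = -1.6 mOsm/kg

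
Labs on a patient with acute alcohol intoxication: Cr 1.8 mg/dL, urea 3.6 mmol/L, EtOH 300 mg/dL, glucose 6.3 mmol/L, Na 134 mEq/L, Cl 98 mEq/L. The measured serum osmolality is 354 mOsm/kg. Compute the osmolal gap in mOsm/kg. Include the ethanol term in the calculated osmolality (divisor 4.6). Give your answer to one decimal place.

Calculated osmolality = 2·Na + glucose + urea + ethanol/4.6
= 2·134 + 6.3 + 3.6 + 300/4.6
= 268 + 6.30 + 3.60 + 65.22
= 343.12 mOsm/kg ≈ 343.1 mOsm/kg
Osmolar gap = measured − calculated = 354 − 343.1 = 10.9 mOsm/kg

10.9 mOsm/kg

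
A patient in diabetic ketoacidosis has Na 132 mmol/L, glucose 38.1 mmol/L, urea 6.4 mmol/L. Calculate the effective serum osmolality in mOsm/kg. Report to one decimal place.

Effective osmolality excludes urea (freely permeant across cell membranes):
2·Na + glucose
= 2·132 + 38.1
= 264 + 38.1
= 302.1 mOsm/kg

302.1 mOsm/kg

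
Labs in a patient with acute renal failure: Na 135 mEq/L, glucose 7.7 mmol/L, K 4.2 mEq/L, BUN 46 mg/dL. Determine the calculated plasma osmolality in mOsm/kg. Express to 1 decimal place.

Calculated osmolality = 2·Na + glucose + BUN/2.8
= 2·135 + 7.7 + 46/2.8
= 270 + 7.70 + 16.43
= 294.13 mOsm/kg

294.1 mOsm/kg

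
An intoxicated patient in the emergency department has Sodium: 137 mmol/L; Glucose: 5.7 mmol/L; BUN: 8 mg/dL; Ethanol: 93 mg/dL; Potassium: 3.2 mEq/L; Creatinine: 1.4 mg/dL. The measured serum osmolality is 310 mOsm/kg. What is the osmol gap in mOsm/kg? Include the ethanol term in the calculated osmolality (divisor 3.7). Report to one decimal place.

2.3 mOsm/kg

Calculated osmolality = 2·Na + glucose + BUN/2.8 + ethanol/3.7
= 2·137 + 5.7 + 8/2.8 + 93/3.7
= 274 + 5.70 + 2.86 + 25.14
= 307.7 mOsm/kg ≈ 307.7 mOsm/kg
Osmolar gap = measured − calculated = 310 − 307.7 = 2.3 mOsm/kg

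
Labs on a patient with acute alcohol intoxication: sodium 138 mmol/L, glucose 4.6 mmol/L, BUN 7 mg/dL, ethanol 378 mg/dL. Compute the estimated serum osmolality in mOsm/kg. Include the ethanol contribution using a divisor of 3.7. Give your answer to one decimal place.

Calculated osmolality = 2·Na + glucose + BUN/2.8 + ethanol/3.7
= 2·138 + 4.6 + 7/2.8 + 378/3.7
= 276 + 4.60 + 2.50 + 102.16
= 385.26 mOsm/kg

385.3 mOsm/kg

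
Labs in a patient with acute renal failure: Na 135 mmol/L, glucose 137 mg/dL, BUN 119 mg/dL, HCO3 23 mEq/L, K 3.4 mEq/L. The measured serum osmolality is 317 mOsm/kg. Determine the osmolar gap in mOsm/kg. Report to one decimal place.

-3.1 mOsm/kg

Calculated osmolality = 2·Na + glucose/18 + BUN/2.8
= 2·135 + 137/18 + 119/2.8
= 270 + 7.61 + 42.50
= 320.11 mOsm/kg ≈ 320.1 mOsm/kg
Osmolar gap = measured − calculated = 317 − 320.1 = -3.1 mOsm/kg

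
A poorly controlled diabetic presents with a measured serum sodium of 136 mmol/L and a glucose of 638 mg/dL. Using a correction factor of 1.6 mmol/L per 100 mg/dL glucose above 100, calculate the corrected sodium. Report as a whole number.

145 mmol/L

Corrected Na = measured Na + 1.6 · (glucose − 100)/100
= 136 + 1.6 · (638 − 100)/100
= 136 + 8.6
= 144.6 mmol/L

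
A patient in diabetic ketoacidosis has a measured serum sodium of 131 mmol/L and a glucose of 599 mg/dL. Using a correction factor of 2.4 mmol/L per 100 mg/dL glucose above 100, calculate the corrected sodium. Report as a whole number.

143 mmol/L

Corrected Na = measured Na + 2.4 · (glucose − 100)/100
= 131 + 2.4 · (599 − 100)/100
= 131 + 12
= 143 mmol/L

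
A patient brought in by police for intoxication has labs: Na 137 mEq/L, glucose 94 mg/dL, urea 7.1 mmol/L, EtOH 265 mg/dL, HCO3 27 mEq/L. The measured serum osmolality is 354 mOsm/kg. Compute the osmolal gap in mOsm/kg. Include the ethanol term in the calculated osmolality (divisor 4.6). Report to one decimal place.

Calculated osmolality = 2·Na + glucose/18 + urea + ethanol/4.6
= 2·137 + 94/18 + 7.1 + 265/4.6
= 274 + 5.22 + 7.10 + 57.61
= 343.93 mOsm/kg ≈ 343.9 mOsm/kg
Osmolar gap = measured − calculated = 354 − 343.9 = 10.1 mOsm/kg

10.1 mOsm/kg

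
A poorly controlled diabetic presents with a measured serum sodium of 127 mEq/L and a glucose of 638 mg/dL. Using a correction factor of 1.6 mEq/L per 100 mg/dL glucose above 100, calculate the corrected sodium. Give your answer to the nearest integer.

136 mEq/L

Corrected Na = measured Na + 1.6 · (glucose − 100)/100
= 127 + 1.6 · (638 − 100)/100
= 127 + 8.6
= 135.6 mEq/L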